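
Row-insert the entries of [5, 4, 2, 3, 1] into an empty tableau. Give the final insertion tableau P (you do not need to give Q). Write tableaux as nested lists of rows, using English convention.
P = [[1, 3], [2], [4], [5]]

Insert 5: appended to row 1. P = [[5]].
Insert 4: 4 bumps 5 from row 1; 5 starts row 2. P = [[4], [5]].
Insert 2: 2 bumps 4 from row 1; 4 bumps 5 from row 2; 5 starts row 3. P = [[2], [4], [5]].
Insert 3: appended to row 1. P = [[2, 3], [4], [5]].
Insert 1: 1 bumps 2 from row 1; 2 bumps 4 from row 2; 4 bumps 5 from row 3; 5 starts row 4. P = [[1, 3], [2], [4], [5]].

So P = [[1, 3], [2], [4], [5]].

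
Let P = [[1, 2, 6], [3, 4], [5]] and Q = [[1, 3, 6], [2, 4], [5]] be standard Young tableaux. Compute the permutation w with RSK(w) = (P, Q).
3 1 5 4 2 6

Reverse the RSK construction: for i from n down to 1, find the cell of Q containing i, remove the entry at that cell from P, and reverse-bump it up through P; the value ejected from row 1 is w(i).

Step i=6: Q has 6 at row 1, column 3; remove that cell from P, ejecting 6. So w(6) = 6. P is now [[1, 2], [3, 4], [5]].
Step i=5: Q has 5 at row 3, column 1; remove 5 from row 3 of P and reverse-bump: 5 enters row 2 and ejects 4; 4 enters row 1 and ejects 2. So w(5) = 2. P is now [[1, 4], [3, 5]].
Step i=4: Q has 4 at row 2, column 2; remove 5 from row 2 of P and reverse-bump: 5 enters row 1 and ejects 4. So w(4) = 4. P is now [[1, 5], [3]].
Step i=3: Q has 3 at row 1, column 2; remove that cell from P, ejecting 5. So w(3) = 5. P is now [[1], [3]].
Step i=2: Q has 2 at row 2, column 1; remove 3 from row 2 of P and reverse-bump: 3 enters row 1 and ejects 1. So w(2) = 1. P is now [[3]].
Step i=1: Q has 1 at row 1, column 1; remove that cell from P, ejecting 3. So w(1) = 3. P is now [].

So w = 3 1 5 4 2 6.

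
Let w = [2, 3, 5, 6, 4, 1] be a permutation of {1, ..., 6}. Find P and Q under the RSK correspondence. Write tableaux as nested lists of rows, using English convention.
Insert each entry of the permutation into P by Schensted row insertion, recording in Q the position of each new cell.

Insert 2: appended to row 1. P = [[2]], Q = [[1]].
Insert 3: appended to row 1. P = [[2, 3]], Q = [[1, 2]].
Insert 5: appended to row 1. P = [[2, 3, 5]], Q = [[1, 2, 3]].
Insert 6: appended to row 1. P = [[2, 3, 5, 6]], Q = [[1, 2, 3, 4]].
Insert 4: 4 bumps 5 from row 1; 5 starts row 2. P = [[2, 3, 4, 6], [5]], Q = [[1, 2, 3, 4], [5]].
Insert 1: 1 bumps 2 from row 1; 2 bumps 5 from row 2; 5 starts row 3. P = [[1, 3, 4, 6], [2], [5]], Q = [[1, 2, 3, 4], [5], [6]].

So P = [[1, 3, 4, 6], [2], [5]], Q = [[1, 2, 3, 4], [5], [6]].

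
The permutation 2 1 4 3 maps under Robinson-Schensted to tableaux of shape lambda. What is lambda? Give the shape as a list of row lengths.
[2, 2]

RSK row insertion gives P = [[1, 3], [2, 4]], which has shape [2, 2].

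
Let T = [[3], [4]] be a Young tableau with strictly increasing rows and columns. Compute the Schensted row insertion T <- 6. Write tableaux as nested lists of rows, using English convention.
[[3, 6], [4]]

6 is larger than every entry of row 1, so it is appended to row 1. The new tableau is [[3, 6], [4]].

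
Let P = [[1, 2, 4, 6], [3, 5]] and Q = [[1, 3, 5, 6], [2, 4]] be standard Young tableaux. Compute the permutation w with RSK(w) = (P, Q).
Reverse the RSK construction: for i from n down to 1, find the cell of Q containing i, remove the entry at that cell from P, and reverse-bump it up through P; the value ejected from row 1 is w(i).

Step i=6: Q has 6 at row 1, column 4; remove that cell from P, ejecting 6. So w(6) = 6. P is now [[1, 2, 4], [3, 5]].
Step i=5: Q has 5 at row 1, column 3; remove that cell from P, ejecting 4. So w(5) = 4. P is now [[1, 2], [3, 5]].
Step i=4: Q has 4 at row 2, column 2; remove 5 from row 2 of P and reverse-bump: 5 enters row 1 and ejects 2. So w(4) = 2. P is now [[1, 5], [3]].
Step i=3: Q has 3 at row 1, column 2; remove that cell from P, ejecting 5. So w(3) = 5. P is now [[1], [3]].
Step i=2: Q has 2 at row 2, column 1; remove 3 from row 2 of P and reverse-bump: 3 enters row 1 and ejects 1. So w(2) = 1. P is now [[3]].
Step i=1: Q has 1 at row 1, column 1; remove that cell from P, ejecting 3. So w(1) = 3. P is now [].

So w = 3 1 5 2 4 6.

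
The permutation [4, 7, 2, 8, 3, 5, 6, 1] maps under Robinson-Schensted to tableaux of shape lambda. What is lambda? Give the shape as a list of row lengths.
[4, 3, 1]

Row-insert each entry into an empty tableau.

After inserting 4: P = [[4]].
After inserting 7: P = [[4, 7]].
After inserting 2: P = [[2, 7], [4]].
After inserting 8: P = [[2, 7, 8], [4]].
After inserting 3: P = [[2, 3, 8], [4, 7]].
After inserting 5: P = [[2, 3, 5], [4, 7, 8]].
After inserting 6: P = [[2, 3, 5, 6], [4, 7, 8]].
After inserting 1: P = [[1, 3, 5, 6], [2, 7, 8], [4]].

The final insertion tableau P = [[1, 3, 5, 6], [2, 7, 8], [4]] has shape [4, 3, 1].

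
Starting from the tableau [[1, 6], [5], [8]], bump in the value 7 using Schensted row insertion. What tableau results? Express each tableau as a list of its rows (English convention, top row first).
[[1, 6, 7], [5], [8]]

7 is larger than every entry of row 1, so it is appended to row 1. The new tableau is [[1, 6, 7], [5], [8]].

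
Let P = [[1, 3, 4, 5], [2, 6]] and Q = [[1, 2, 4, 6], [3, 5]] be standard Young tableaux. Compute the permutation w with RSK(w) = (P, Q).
Reverse the RSK construction: for i from n down to 1, find the cell of Q containing i, remove the entry at that cell from P, and reverse-bump it up through P; the value ejected from row 1 is w(i).

Step i=6: Q has 6 at row 1, column 4; remove that cell from P, ejecting 5. So w(6) = 5. P is now [[1, 3, 4], [2, 6]].
Step i=5: Q has 5 at row 2, column 2; remove 6 from row 2 of P and reverse-bump: 6 enters row 1 and ejects 4. So w(5) = 4. P is now [[1, 3, 6], [2]].
Step i=4: Q has 4 at row 1, column 3; remove that cell from P, ejecting 6. So w(4) = 6. P is now [[1, 3], [2]].
Step i=3: Q has 3 at row 2, column 1; remove 2 from row 2 of P and reverse-bump: 2 enters row 1 and ejects 1. So w(3) = 1. P is now [[2, 3]].
Step i=2: Q has 2 at row 1, column 2; remove that cell from P, ejecting 3. So w(2) = 3. P is now [[2]].
Step i=1: Q has 1 at row 1, column 1; remove that cell from P, ejecting 2. So w(1) = 2. P is now [].

So w = 2 3 1 6 4 5.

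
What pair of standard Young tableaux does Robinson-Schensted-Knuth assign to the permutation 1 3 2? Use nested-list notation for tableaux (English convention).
P = [[1, 2], [3]], Q = [[1, 2], [3]]

Insert each entry of the permutation into P by Schensted row insertion, recording in Q the position of each new cell.

Insert 1: appended to row 1. P = [[1]], Q = [[1]].
Insert 3: appended to row 1. P = [[1, 3]], Q = [[1, 2]].
Insert 2: 2 bumps 3 from row 1; 3 starts row 2. P = [[1, 2], [3]], Q = [[1, 2], [3]].

So P = [[1, 2], [3]], Q = [[1, 2], [3]].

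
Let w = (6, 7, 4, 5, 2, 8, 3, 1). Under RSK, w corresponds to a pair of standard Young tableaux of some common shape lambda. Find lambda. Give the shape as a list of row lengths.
[3, 2, 2, 1]

RSK row insertion gives P = [[1, 3, 8], [2, 5], [4, 7], [6]], which has shape [3, 2, 2, 1].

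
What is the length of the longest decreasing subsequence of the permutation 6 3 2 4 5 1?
4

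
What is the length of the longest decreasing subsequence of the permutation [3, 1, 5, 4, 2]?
3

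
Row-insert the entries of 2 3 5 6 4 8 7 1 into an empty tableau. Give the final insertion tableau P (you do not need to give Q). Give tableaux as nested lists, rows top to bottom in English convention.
Insert 2: appended to row 1. P = [[2]].
Insert 3: appended to row 1. P = [[2, 3]].
Insert 5: appended to row 1. P = [[2, 3, 5]].
Insert 6: appended to row 1. P = [[2, 3, 5, 6]].
Insert 4: 4 bumps 5 from row 1; 5 starts row 2. P = [[2, 3, 4, 6], [5]].
Insert 8: appended to row 1. P = [[2, 3, 4, 6, 8], [5]].
Insert 7: 7 bumps 8 from row 1; 8 appends to row 2. P = [[2, 3, 4, 6, 7], [5, 8]].
Insert 1: 1 bumps 2 from row 1; 2 bumps 5 from row 2; 5 starts row 3. P = [[1, 3, 4, 6, 7], [2, 8], [5]].

So P = [[1, 3, 4, 6, 7], [2, 8], [5]].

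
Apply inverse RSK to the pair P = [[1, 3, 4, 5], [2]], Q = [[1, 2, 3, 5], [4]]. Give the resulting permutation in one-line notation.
Reverse the RSK construction: for i from n down to 1, find the cell of Q containing i, remove the entry at that cell from P, and reverse-bump it up through P; the value ejected from row 1 is w(i).

Step i=5: Q has 5 at row 1, column 4; remove that cell from P, ejecting 5. So w(5) = 5. P is now [[1, 3, 4], [2]].
Step i=4: Q has 4 at row 2, column 1; remove 2 from row 2 of P and reverse-bump: 2 enters row 1 and ejects 1. So w(4) = 1. P is now [[2, 3, 4]].
Step i=3: Q has 3 at row 1, column 3; remove that cell from P, ejecting 4. So w(3) = 4. P is now [[2, 3]].
Step i=2: Q has 2 at row 1, column 2; remove that cell from P, ejecting 3. So w(2) = 3. P is now [[2]].
Step i=1: Q has 1 at row 1, column 1; remove that cell from P, ejecting 2. So w(1) = 2. P is now [].

So w = 2 3 4 1 5.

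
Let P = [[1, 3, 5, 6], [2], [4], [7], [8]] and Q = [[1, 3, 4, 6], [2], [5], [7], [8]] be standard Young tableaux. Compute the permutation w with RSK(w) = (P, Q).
Reverse the RSK construction: for i from n down to 1, find the cell of Q containing i, remove the entry at that cell from P, and reverse-bump it up through P; the value ejected from row 1 is w(i).

Step i=8: Q has 8 at row 5, column 1; remove 8 from row 5 of P and reverse-bump: 8 enters row 4 and ejects 7; 7 enters row 3 and ejects 4; 4 enters row 2 and ejects 2; 2 enters row 1 and ejects 1. So w(8) = 1. P is now [[2, 3, 5, 6], [4], [7], [8]].
Step i=7: Q has 7 at row 4, column 1; remove 8 from row 4 of P and reverse-bump: 8 enters row 3 and ejects 7; 7 enters row 2 and ejects 4; 4 enters row 1 and ejects 3. So w(7) = 3. P is now [[2, 4, 5, 6], [7], [8]].
Step i=6: Q has 6 at row 1, column 4; remove that cell from P, ejecting 6. So w(6) = 6. P is now [[2, 4, 5], [7], [8]].
Step i=5: Q has 5 at row 3, column 1; remove 8 from row 3 of P and reverse-bump: 8 enters row 2 and ejects 7; 7 enters row 1 and ejects 5. So w(5) = 5. P is now [[2, 4, 7], [8]].
Step i=4: Q has 4 at row 1, column 3; remove that cell from P, ejecting 7. So w(4) = 7. P is now [[2, 4], [8]].
Step i=3: Q has 3 at row 1, column 2; remove that cell from P, ejecting 4. So w(3) = 4. P is now [[2], [8]].
Step i=2: Q has 2 at row 2, column 1; remove 8 from row 2 of P and reverse-bump: 8 enters row 1 and ejects 2. So w(2) = 2. P is now [[8]].
Step i=1: Q has 1 at row 1, column 1; remove that cell from P, ejecting 8. So w(1) = 8. P is now [].

So w = 8 2 4 7 5 6 3 1.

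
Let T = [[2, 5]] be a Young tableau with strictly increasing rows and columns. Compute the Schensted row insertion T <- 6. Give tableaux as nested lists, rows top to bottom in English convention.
[[2, 5, 6]]

6 is larger than every entry of row 1, so it is appended to row 1. The new tableau is [[2, 5, 6]].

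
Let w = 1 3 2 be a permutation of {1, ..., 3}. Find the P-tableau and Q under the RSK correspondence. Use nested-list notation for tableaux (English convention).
P = [[1, 2], [3]], Q = [[1, 2], [3]]

Insert each entry of the permutation into P by Schensted row insertion, recording in Q the position of each new cell.

After inserting 1: P = [[1]].
After inserting 3: P = [[1, 3]].
After inserting 2: P = [[1, 2], [3]].

So P = [[1, 2], [3]], Q = [[1, 2], [3]].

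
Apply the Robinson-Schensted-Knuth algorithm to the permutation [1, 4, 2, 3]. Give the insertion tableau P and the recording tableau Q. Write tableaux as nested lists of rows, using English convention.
P = [[1, 2, 3], [4]], Q = [[1, 2, 4], [3]]

Insert each entry of the permutation into P by Schensted row insertion, recording in Q the position of each new cell.

Insert 1: appended to row 1. P = [[1]], Q = [[1]].
Insert 4: appended to row 1. P = [[1, 4]], Q = [[1, 2]].
Insert 2: 2 bumps 4 from row 1; 4 starts row 2. P = [[1, 2], [4]], Q = [[1, 2], [3]].
Insert 3: appended to row 1. P = [[1, 2, 3], [4]], Q = [[1, 2, 4], [3]].

So P = [[1, 2, 3], [4]], Q = [[1, 2, 4], [3]].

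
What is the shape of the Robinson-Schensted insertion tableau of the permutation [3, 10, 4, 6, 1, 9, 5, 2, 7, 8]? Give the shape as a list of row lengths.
[5, 3, 1, 1]

Row-insert each entry into an empty tableau.

After inserting 3: P = [[3]].
After inserting 10: P = [[3, 10]].
After inserting 4: P = [[3, 4], [10]].
After inserting 6: P = [[3, 4, 6], [10]].
After inserting 1: P = [[1, 4, 6], [3], [10]].
After inserting 9: P = [[1, 4, 6, 9], [3], [10]].
After inserting 5: P = [[1, 4, 5, 9], [3, 6], [10]].
After inserting 2: P = [[1, 2, 5, 9], [3, 4], [6], [10]].
After inserting 7: P = [[1, 2, 5, 7], [3, 4, 9], [6], [10]].
After inserting 8: P = [[1, 2, 5, 7, 8], [3, 4, 9], [6], [10]].

The final insertion tableau P = [[1, 2, 5, 7, 8], [3, 4, 9], [6], [10]] has shape [5, 3, 1, 1].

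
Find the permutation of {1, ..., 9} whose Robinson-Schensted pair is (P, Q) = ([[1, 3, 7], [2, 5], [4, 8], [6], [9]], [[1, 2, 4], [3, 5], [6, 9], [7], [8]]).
Reverse RSK: for i = n, n-1, ..., 1, locate i in Q, remove the corresponding corner cell from P, and reverse-bump its entry up through P; the value ejected from row 1 is w(i).

So w = 4 6 5 9 8 7 2 1 3.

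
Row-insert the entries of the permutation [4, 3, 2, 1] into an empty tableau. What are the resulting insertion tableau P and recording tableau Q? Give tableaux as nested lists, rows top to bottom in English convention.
P = [[1], [2], [3], [4]], Q = [[1], [2], [3], [4]]

Insert each entry of the permutation into P by Schensted row insertion, recording in Q the position of each new cell.

After inserting 4: P = [[4]].
After inserting 3: P = [[3], [4]].
After inserting 2: P = [[2], [3], [4]].
After inserting 1: P = [[1], [2], [3], [4]].

So P = [[1], [2], [3], [4]], Q = [[1], [2], [3], [4]].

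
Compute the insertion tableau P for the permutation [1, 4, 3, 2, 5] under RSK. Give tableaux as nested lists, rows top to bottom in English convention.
Insert 1: appended to row 1. P = [[1]].
Insert 4: appended to row 1. P = [[1, 4]].
Insert 3: 3 bumps 4 from row 1; 4 starts row 2. P = [[1, 3], [4]].
Insert 2: 2 bumps 3 from row 1; 3 bumps 4 from row 2; 4 starts row 3. P = [[1, 2], [3], [4]].
Insert 5: appended to row 1. P = [[1, 2, 5], [3], [4]].

So P = [[1, 2, 5], [3], [4]].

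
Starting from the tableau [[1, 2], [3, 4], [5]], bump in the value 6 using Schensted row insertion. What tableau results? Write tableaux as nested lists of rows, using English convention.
6 is larger than every entry of row 1, so it is appended to row 1. The new tableau is [[1, 2, 6], [3, 4], [5]].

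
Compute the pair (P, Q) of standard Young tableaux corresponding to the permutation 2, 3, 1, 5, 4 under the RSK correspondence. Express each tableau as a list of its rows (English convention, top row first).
P = [[1, 3, 4], [2, 5]], Q = [[1, 2, 4], [3, 5]]

Insert each entry of the permutation into P by Schensted row insertion, recording in Q the position of each new cell.

Insert 2: appended to row 1. P = [[2]], Q = [[1]].
Insert 3: appended to row 1. P = [[2, 3]], Q = [[1, 2]].
Insert 1: 1 bumps 2 from row 1; 2 starts row 2. P = [[1, 3], [2]], Q = [[1, 2], [3]].
Insert 5: appended to row 1. P = [[1, 3, 5], [2]], Q = [[1, 2, 4], [3]].
Insert 4: 4 bumps 5 from row 1; 5 appends to row 2. P = [[1, 3, 4], [2, 5]], Q = [[1, 2, 4], [3, 5]].

So P = [[1, 3, 4], [2, 5]], Q = [[1, 2, 4], [3, 5]].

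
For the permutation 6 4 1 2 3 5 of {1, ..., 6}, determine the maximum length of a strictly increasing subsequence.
4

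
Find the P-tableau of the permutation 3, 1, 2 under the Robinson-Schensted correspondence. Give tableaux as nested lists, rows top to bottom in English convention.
Insert 3: appended to row 1. P = [[3]].
Insert 1: 1 bumps 3 from row 1; 3 starts row 2. P = [[1], [3]].
Insert 2: appended to row 1. P = [[1, 2], [3]].

So P = [[1, 2], [3]].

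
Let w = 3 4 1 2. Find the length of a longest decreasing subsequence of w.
2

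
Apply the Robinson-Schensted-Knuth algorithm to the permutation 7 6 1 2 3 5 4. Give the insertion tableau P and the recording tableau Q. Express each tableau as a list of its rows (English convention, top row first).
Insert each entry of the permutation into P by Schensted row insertion, recording in Q the position of each new cell.

Insert 7: appended to row 1. P = [[7]], Q = [[1]].
Insert 6: 6 bumps 7 from row 1; 7 starts row 2. P = [[6], [7]], Q = [[1], [2]].
Insert 1: 1 bumps 6 from row 1; 6 bumps 7 from row 2; 7 starts row 3. P = [[1], [6], [7]], Q = [[1], [2], [3]].
Insert 2: appended to row 1. P = [[1, 2], [6], [7]], Q = [[1, 4], [2], [3]].
Insert 3: appended to row 1. P = [[1, 2, 3], [6], [7]], Q = [[1, 4, 5], [2], [3]].
Insert 5: appended to row 1. P = [[1, 2, 3, 5], [6], [7]], Q = [[1, 4, 5, 6], [2], [3]].
Insert 4: 4 bumps 5 from row 1; 5 bumps 6 from row 2; 6 bumps 7 from row 3; 7 starts row 4. P = [[1, 2, 3, 4], [5], [6], [7]], Q = [[1, 4, 5, 6], [2], [3], [7]].

So P = [[1, 2, 3, 4], [5], [6], [7]], Q = [[1, 4, 5, 6], [2], [3], [7]].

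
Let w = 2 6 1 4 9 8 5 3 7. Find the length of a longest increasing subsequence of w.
4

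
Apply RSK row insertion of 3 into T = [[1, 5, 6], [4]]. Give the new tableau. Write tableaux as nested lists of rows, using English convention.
In row 1, 3 replaces 5 (the leftmost entry greater than 3); 5 is bumped to row 2. 5 is appended to row 2. The new tableau is [[1, 3, 6], [4, 5]].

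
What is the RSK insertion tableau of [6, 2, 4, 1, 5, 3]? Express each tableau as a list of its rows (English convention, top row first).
P = [[1, 3, 5], [2, 4], [6]]

After inserting 6: P = [[6]].
After inserting 2: P = [[2], [6]].
After inserting 4: P = [[2, 4], [6]].
After inserting 1: P = [[1, 4], [2], [6]].
After inserting 5: P = [[1, 4, 5], [2], [6]].
After inserting 3: P = [[1, 3, 5], [2, 4], [6]].

So P = [[1, 3, 5], [2, 4], [6]].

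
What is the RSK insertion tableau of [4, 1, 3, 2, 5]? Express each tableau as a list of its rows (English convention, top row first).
P = [[1, 2, 5], [3], [4]]

After inserting 4: P = [[4]].
After inserting 1: P = [[1], [4]].
After inserting 3: P = [[1, 3], [4]].
After inserting 2: P = [[1, 2], [3], [4]].
After inserting 5: P = [[1, 2, 5], [3], [4]].

So P = [[1, 2, 5], [3], [4]].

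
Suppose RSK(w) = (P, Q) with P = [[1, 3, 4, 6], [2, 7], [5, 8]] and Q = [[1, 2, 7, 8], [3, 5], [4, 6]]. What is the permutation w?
Reverse the RSK construction: for i from n down to 1, find the cell of Q containing i, remove the entry at that cell from P, and reverse-bump it up through P; the value ejected from row 1 is w(i).

Step i=8: Q has 8 at row 1, column 4; remove that cell from P, ejecting 6. So w(8) = 6. P is now [[1, 3, 4], [2, 7], [5, 8]].
Step i=7: Q has 7 at row 1, column 3; remove that cell from P, ejecting 4. So w(7) = 4. P is now [[1, 3], [2, 7], [5, 8]].
Step i=6: Q has 6 at row 3, column 2; remove 8 from row 3 of P and reverse-bump: 8 enters row 2 and ejects 7; 7 enters row 1 and ejects 3. So w(6) = 3. P is now [[1, 7], [2, 8], [5]].
Step i=5: Q has 5 at row 2, column 2; remove 8 from row 2 of P and reverse-bump: 8 enters row 1 and ejects 7. So w(5) = 7. P is now [[1, 8], [2], [5]].
Step i=4: Q has 4 at row 3, column 1; remove 5 from row 3 of P and reverse-bump: 5 enters row 2 and ejects 2; 2 enters row 1 and ejects 1. So w(4) = 1. P is now [[2, 8], [5]].
Step i=3: Q has 3 at row 2, column 1; remove 5 from row 2 of P and reverse-bump: 5 enters row 1 and ejects 2. So w(3) = 2. P is now [[5, 8]].
Step i=2: Q has 2 at row 1, column 2; remove that cell from P, ejecting 8. So w(2) = 8. P is now [[5]].
Step i=1: Q has 1 at row 1, column 1; remove that cell from P, ejecting 5. So w(1) = 5. P is now [].

So w = 5 8 2 1 7 3 4 6.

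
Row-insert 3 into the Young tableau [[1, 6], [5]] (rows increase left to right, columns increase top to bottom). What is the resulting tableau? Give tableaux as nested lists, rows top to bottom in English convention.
In row 1, 3 replaces 6 (the leftmost entry greater than 3); 6 is bumped to row 2. 6 is appended to row 2. The new tableau is [[1, 3], [5, 6]].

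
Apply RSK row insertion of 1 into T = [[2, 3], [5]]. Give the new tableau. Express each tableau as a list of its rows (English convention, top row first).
In row 1, 1 replaces 2 (the leftmost entry greater than 1); 2 is bumped to row 2. In row 2, 2 replaces 5 (the leftmost entry greater than 2); 5 is bumped to row 3. 5 starts a new row 3. The new tableau is [[1, 3], [2], [5]].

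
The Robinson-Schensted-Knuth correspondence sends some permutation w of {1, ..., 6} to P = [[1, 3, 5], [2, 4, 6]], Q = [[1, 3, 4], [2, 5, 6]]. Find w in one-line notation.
2 1 4 6 3 5

Reverse the RSK construction: for i from n down to 1, find the cell of Q containing i, remove the entry at that cell from P, and reverse-bump it up through P; the value ejected from row 1 is w(i).

Step i=6: Q has 6 at row 2, column 3; remove 6 from row 2 of P and reverse-bump: 6 enters row 1 and ejects 5. So w(6) = 5. P is now [[1, 3, 6], [2, 4]].
Step i=5: Q has 5 at row 2, column 2; remove 4 from row 2 of P and reverse-bump: 4 enters row 1 and ejects 3. So w(5) = 3. P is now [[1, 4, 6], [2]].
Step i=4: Q has 4 at row 1, column 3; remove that cell from P, ejecting 6. So w(4) = 6. P is now [[1, 4], [2]].
Step i=3: Q has 3 at row 1, column 2; remove that cell from P, ejecting 4. So w(3) = 4. P is now [[1], [2]].
Step i=2: Q has 2 at row 2, column 1; remove 2 from row 2 of P and reverse-bump: 2 enters row 1 and ejects 1. So w(2) = 1. P is now [[2]].
Step i=1: Q has 1 at row 1, column 1; remove that cell from P, ejecting 2. So w(1) = 2. P is now [].

So w = 2 1 4 6 3 5.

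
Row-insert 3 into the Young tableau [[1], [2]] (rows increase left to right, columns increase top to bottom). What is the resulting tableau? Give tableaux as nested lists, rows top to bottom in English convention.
3 is larger than every entry of row 1, so it is appended to row 1. The new tableau is [[1, 3], [2]].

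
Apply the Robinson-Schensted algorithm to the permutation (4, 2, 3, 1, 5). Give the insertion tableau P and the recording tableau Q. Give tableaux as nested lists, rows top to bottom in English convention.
Insert each entry of the permutation into P by Schensted row insertion, recording in Q the position of each new cell.

Insert 4: appended to row 1. P = [[4]], Q = [[1]].
Insert 2: 2 bumps 4 from row 1; 4 starts row 2. P = [[2], [4]], Q = [[1], [2]].
Insert 3: appended to row 1. P = [[2, 3], [4]], Q = [[1, 3], [2]].
Insert 1: 1 bumps 2 from row 1; 2 bumps 4 from row 2; 4 starts row 3. P = [[1, 3], [2], [4]], Q = [[1, 3], [2], [4]].
Insert 5: appended to row 1. P = [[1, 3, 5], [2], [4]], Q = [[1, 3, 5], [2], [4]].

So P = [[1, 3, 5], [2], [4]], Q = [[1, 3, 5], [2], [4]].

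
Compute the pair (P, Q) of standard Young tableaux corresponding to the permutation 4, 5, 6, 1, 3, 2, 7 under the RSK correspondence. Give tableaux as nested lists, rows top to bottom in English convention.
P = [[1, 2, 6, 7], [3, 5], [4]], Q = [[1, 2, 3, 7], [4, 5], [6]]

Insert each entry of the permutation into P by Schensted row insertion, recording in Q the position of each new cell.

After inserting 4: P = [[4]].
After inserting 5: P = [[4, 5]].
After inserting 6: P = [[4, 5, 6]].
After inserting 1: P = [[1, 5, 6], [4]].
After inserting 3: P = [[1, 3, 6], [4, 5]].
After inserting 2: P = [[1, 2, 6], [3, 5], [4]].
After inserting 7: P = [[1, 2, 6, 7], [3, 5], [4]].

So P = [[1, 2, 6, 7], [3, 5], [4]], Q = [[1, 2, 3, 7], [4, 5], [6]].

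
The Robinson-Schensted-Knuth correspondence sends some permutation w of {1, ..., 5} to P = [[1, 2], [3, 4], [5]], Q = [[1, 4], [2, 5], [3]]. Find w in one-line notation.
5 3 1 4 2

Reverse the RSK construction: for i from n down to 1, find the cell of Q containing i, remove the entry at that cell from P, and reverse-bump it up through P; the value ejected from row 1 is w(i).

Step i=5: Q has 5 at row 2, column 2; remove 4 from row 2 of P and reverse-bump: 4 enters row 1 and ejects 2. So w(5) = 2. P is now [[1, 4], [3], [5]].
Step i=4: Q has 4 at row 1, column 2; remove that cell from P, ejecting 4. So w(4) = 4. P is now [[1], [3], [5]].
Step i=3: Q has 3 at row 3, column 1; remove 5 from row 3 of P and reverse-bump: 5 enters row 2 and ejects 3; 3 enters row 1 and ejects 1. So w(3) = 1. P is now [[3], [5]].
Step i=2: Q has 2 at row 2, column 1; remove 5 from row 2 of P and reverse-bump: 5 enters row 1 and ejects 3. So w(2) = 3. P is now [[5]].
Step i=1: Q has 1 at row 1, column 1; remove that cell from P, ejecting 5. So w(1) = 5. P is now [].

So w = 5 3 1 4 2.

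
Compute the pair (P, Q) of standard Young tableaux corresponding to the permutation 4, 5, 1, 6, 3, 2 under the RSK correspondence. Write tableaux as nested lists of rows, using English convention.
Insert each entry of the permutation into P by Schensted row insertion, recording in Q the position of each new cell.

After inserting 4: P = [[4]].
After inserting 5: P = [[4, 5]].
After inserting 1: P = [[1, 5], [4]].
After inserting 6: P = [[1, 5, 6], [4]].
After inserting 3: P = [[1, 3, 6], [4, 5]].
After inserting 2: P = [[1, 2, 6], [3, 5], [4]].

So P = [[1, 2, 6], [3, 5], [4]], Q = [[1, 2, 4], [3, 5], [6]].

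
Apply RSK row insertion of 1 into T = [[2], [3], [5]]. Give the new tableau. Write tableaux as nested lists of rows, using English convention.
In row 1, 1 replaces 2 (the leftmost entry greater than 1); 2 is bumped to row 2. In row 2, 2 replaces 3 (the leftmost entry greater than 2); 3 is bumped to row 3. In row 3, 3 replaces 5 (the leftmost entry greater than 3); 5 is bumped to row 4. 5 starts a new row 4. The new tableau is [[1], [2], [3], [5]].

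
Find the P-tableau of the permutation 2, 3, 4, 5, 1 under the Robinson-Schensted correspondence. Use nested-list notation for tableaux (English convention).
Insert 2: appended to row 1. P = [[2]].
Insert 3: appended to row 1. P = [[2, 3]].
Insert 4: appended to row 1. P = [[2, 3, 4]].
Insert 5: appended to row 1. P = [[2, 3, 4, 5]].
Insert 1: 1 bumps 2 from row 1; 2 starts row 2. P = [[1, 3, 4, 5], [2]].

So P = [[1, 3, 4, 5], [2]].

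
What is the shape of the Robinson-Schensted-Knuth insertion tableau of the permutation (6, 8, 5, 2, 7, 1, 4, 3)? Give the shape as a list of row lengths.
[2, 2, 2, 2]

Row-insert each entry into an empty tableau.

After inserting 6: P = [[6]].
After inserting 8: P = [[6, 8]].
After inserting 5: P = [[5, 8], [6]].
After inserting 2: P = [[2, 8], [5], [6]].
After inserting 7: P = [[2, 7], [5, 8], [6]].
After inserting 1: P = [[1, 7], [2, 8], [5], [6]].
After inserting 4: P = [[1, 4], [2, 7], [5, 8], [6]].
After inserting 3: P = [[1, 3], [2, 4], [5, 7], [6, 8]].

The final insertion tableau P = [[1, 3], [2, 4], [5, 7], [6, 8]] has shape [2, 2, 2, 2].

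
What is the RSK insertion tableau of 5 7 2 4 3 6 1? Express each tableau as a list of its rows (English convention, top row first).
P = [[1, 3, 6], [2, 7], [4], [5]]

Insert 5: appended to row 1. P = [[5]].
Insert 7: appended to row 1. P = [[5, 7]].
Insert 2: 2 bumps 5 from row 1; 5 starts row 2. P = [[2, 7], [5]].
Insert 4: 4 bumps 7 from row 1; 7 appends to row 2. P = [[2, 4], [5, 7]].
Insert 3: 3 bumps 4 from row 1; 4 bumps 5 from row 2; 5 starts row 3. P = [[2, 3], [4, 7], [5]].
Insert 6: appended to row 1. P = [[2, 3, 6], [4, 7], [5]].
Insert 1: 1 bumps 2 from row 1; 2 bumps 4 from row 2; 4 bumps 5 from row 3; 5 starts row 4. P = [[1, 3, 6], [2, 7], [4], [5]].

So P = [[1, 3, 6], [2, 7], [4], [5]].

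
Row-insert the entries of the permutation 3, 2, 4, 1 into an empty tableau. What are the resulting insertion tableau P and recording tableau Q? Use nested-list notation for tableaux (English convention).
Insert each entry of the permutation into P by Schensted row insertion, recording in Q the position of each new cell.

Insert 3: appended to row 1. P = [[3]].
Insert 2: 2 bumps 3 from row 1; 3 starts row 2. P = [[2], [3]].
Insert 4: appended to row 1. P = [[2, 4], [3]].
Insert 1: 1 bumps 2 from row 1; 2 bumps 3 from row 2; 3 starts row 3. P = [[1, 4], [2], [3]].

So P = [[1, 4], [2], [3]], Q = [[1, 3], [2], [4]].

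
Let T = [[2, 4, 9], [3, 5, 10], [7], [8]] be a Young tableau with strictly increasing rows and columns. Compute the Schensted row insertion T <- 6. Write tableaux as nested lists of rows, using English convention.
In row 1, 6 replaces 9 (the leftmost entry greater than 6); 9 is bumped to row 2. In row 2, 9 replaces 10 (the leftmost entry greater than 9); 10 is bumped to row 3. 10 is appended to row 3. The new tableau is [[2, 4, 6], [3, 5, 9], [7, 10], [8]].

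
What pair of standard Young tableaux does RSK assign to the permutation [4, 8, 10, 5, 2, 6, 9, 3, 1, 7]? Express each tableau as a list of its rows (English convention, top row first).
P = [[1, 3, 6, 7], [2, 5, 9], [4, 10], [8]], Q = [[1, 2, 3, 7], [4, 6, 10], [5, 8], [9]]

Insert each entry of the permutation into P by Schensted row insertion, recording in Q the position of each new cell.

After inserting 4: P = [[4]].
After inserting 8: P = [[4, 8]].
After inserting 10: P = [[4, 8, 10]].
After inserting 5: P = [[4, 5, 10], [8]].
After inserting 2: P = [[2, 5, 10], [4], [8]].
After inserting 6: P = [[2, 5, 6], [4, 10], [8]].
After inserting 9: P = [[2, 5, 6, 9], [4, 10], [8]].
After inserting 3: P = [[2, 3, 6, 9], [4, 5], [8, 10]].
After inserting 1: P = [[1, 3, 6, 9], [2, 5], [4, 10], [8]].
After inserting 7: P = [[1, 3, 6, 7], [2, 5, 9], [4, 10], [8]].

So P = [[1, 3, 6, 7], [2, 5, 9], [4, 10], [8]], Q = [[1, 2, 3, 7], [4, 6, 10], [5, 8], [9]].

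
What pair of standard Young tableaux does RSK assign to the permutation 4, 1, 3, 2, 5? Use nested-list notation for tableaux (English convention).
Insert each entry of the permutation into P by Schensted row insertion, recording in Q the position of each new cell.

Insert 4: appended to row 1. P = [[4]], Q = [[1]].
Insert 1: 1 bumps 4 from row 1; 4 starts row 2. P = [[1], [4]], Q = [[1], [2]].
Insert 3: appended to row 1. P = [[1, 3], [4]], Q = [[1, 3], [2]].
Insert 2: 2 bumps 3 from row 1; 3 bumps 4 from row 2; 4 starts row 3. P = [[1, 2], [3], [4]], Q = [[1, 3], [2], [4]].
Insert 5: appended to row 1. P = [[1, 2, 5], [3], [4]], Q = [[1, 3, 5], [2], [4]].

So P = [[1, 2, 5], [3], [4]], Q = [[1, 3, 5], [2], [4]].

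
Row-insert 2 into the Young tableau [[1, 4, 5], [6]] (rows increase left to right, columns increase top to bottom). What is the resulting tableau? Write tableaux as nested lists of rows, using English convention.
In row 1, 2 replaces 4 (the leftmost entry greater than 2); 4 is bumped to row 2. In row 2, 4 replaces 6 (the leftmost entry greater than 4); 6 is bumped to row 3. 6 starts a new row 3. The new tableau is [[1, 2, 5], [4], [6]].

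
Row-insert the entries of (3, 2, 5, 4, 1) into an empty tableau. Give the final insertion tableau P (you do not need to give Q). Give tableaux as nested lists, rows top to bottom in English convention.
P = [[1, 4], [2, 5], [3]]

Insert 3: appended to row 1. P = [[3]].
Insert 2: 2 bumps 3 from row 1; 3 starts row 2. P = [[2], [3]].
Insert 5: appended to row 1. P = [[2, 5], [3]].
Insert 4: 4 bumps 5 from row 1; 5 appends to row 2. P = [[2, 4], [3, 5]].
Insert 1: 1 bumps 2 from row 1; 2 bumps 3 from row 2; 3 starts row 3. P = [[1, 4], [2, 5], [3]].

So P = [[1, 4], [2, 5], [3]].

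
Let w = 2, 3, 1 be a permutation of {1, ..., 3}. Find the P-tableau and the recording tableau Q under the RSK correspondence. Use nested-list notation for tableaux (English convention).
Insert each entry of the permutation into P by Schensted row insertion, recording in Q the position of each new cell.

After inserting 2: P = [[2]].
After inserting 3: P = [[2, 3]].
After inserting 1: P = [[1, 3], [2]].

So P = [[1, 3], [2]], Q = [[1, 2], [3]].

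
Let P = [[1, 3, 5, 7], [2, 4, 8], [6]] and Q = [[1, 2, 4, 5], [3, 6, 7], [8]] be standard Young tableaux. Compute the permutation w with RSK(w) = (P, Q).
Reverse the RSK construction: for i from n down to 1, find the cell of Q containing i, remove the entry at that cell from P, and reverse-bump it up through P; the value ejected from row 1 is w(i).

Step i=8: Q has 8 at row 3, column 1; remove 6 from row 3 of P and reverse-bump: 6 enters row 2 and ejects 4; 4 enters row 1 and ejects 3. So w(8) = 3. P is now [[1, 4, 5, 7], [2, 6, 8]].
Step i=7: Q has 7 at row 2, column 3; remove 8 from row 2 of P and reverse-bump: 8 enters row 1 and ejects 7. So w(7) = 7. P is now [[1, 4, 5, 8], [2, 6]].
Step i=6: Q has 6 at row 2, column 2; remove 6 from row 2 of P and reverse-bump: 6 enters row 1 and ejects 5. So w(6) = 5. P is now [[1, 4, 6, 8], [2]].
Step i=5: Q has 5 at row 1, column 4; remove that cell from P, ejecting 8. So w(5) = 8. P is now [[1, 4, 6], [2]].
Step i=4: Q has 4 at row 1, column 3; remove that cell from P, ejecting 6. So w(4) = 6. P is now [[1, 4], [2]].
Step i=3: Q has 3 at row 2, column 1; remove 2 from row 2 of P and reverse-bump: 2 enters row 1 and ejects 1. So w(3) = 1. P is now [[2, 4]].
Step i=2: Q has 2 at row 1, column 2; remove that cell from P, ejecting 4. So w(2) = 4. P is now [[2]].
Step i=1: Q has 1 at row 1, column 1; remove that cell from P, ejecting 2. So w(1) = 2. P is now [].

So w = 2 4 1 6 8 5 7 3.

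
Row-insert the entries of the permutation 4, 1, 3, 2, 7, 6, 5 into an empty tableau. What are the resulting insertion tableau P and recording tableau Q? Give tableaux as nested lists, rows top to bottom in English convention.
P = [[1, 2, 5], [3, 6], [4, 7]], Q = [[1, 3, 5], [2, 6], [4, 7]]

Insert each entry of the permutation into P by Schensted row insertion, recording in Q the position of each new cell.

Insert 4: appended to row 1. P = [[4]].
Insert 1: 1 bumps 4 from row 1; 4 starts row 2. P = [[1], [4]].
Insert 3: appended to row 1. P = [[1, 3], [4]].
Insert 2: 2 bumps 3 from row 1; 3 bumps 4 from row 2; 4 starts row 3. P = [[1, 2], [3], [4]].
Insert 7: appended to row 1. P = [[1, 2, 7], [3], [4]].
Insert 6: 6 bumps 7 from row 1; 7 appends to row 2. P = [[1, 2, 6], [3, 7], [4]].
Insert 5: 5 bumps 6 from row 1; 6 bumps 7 from row 2; 7 appends to row 3. P = [[1, 2, 5], [3, 6], [4, 7]].

So P = [[1, 2, 5], [3, 6], [4, 7]], Q = [[1, 3, 5], [2, 6], [4, 7]].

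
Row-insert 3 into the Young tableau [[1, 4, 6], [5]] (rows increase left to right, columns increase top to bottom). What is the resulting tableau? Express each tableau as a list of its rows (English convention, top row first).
In row 1, 3 replaces 4 (the leftmost entry greater than 3); 4 is bumped to row 2. In row 2, 4 replaces 5 (the leftmost entry greater than 4); 5 is bumped to row 3. 5 starts a new row 3. The new tableau is [[1, 3, 6], [4], [5]].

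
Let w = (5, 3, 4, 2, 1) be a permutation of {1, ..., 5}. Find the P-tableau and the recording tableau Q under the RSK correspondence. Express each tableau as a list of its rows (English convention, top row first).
Insert each entry of the permutation into P by Schensted row insertion, recording in Q the position of each new cell.

Insert 5: appended to row 1. P = [[5]], Q = [[1]].
Insert 3: 3 bumps 5 from row 1; 5 starts row 2. P = [[3], [5]], Q = [[1], [2]].
Insert 4: appended to row 1. P = [[3, 4], [5]], Q = [[1, 3], [2]].
Insert 2: 2 bumps 3 from row 1; 3 bumps 5 from row 2; 5 starts row 3. P = [[2, 4], [3], [5]], Q = [[1, 3], [2], [4]].
Insert 1: 1 bumps 2 from row 1; 2 bumps 3 from row 2; 3 bumps 5 from row 3; 5 starts row 4. P = [[1, 4], [2], [3], [5]], Q = [[1, 3], [2], [4], [5]].

So P = [[1, 4], [2], [3], [5]], Q = [[1, 3], [2], [4], [5]].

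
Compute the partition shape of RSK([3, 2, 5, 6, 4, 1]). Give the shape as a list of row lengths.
[3, 2, 1]

RSK row insertion gives P = [[1, 4, 6], [2, 5], [3]], which has shape [3, 2, 1].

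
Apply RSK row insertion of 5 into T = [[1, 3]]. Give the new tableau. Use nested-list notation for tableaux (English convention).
5 is larger than every entry of row 1, so it is appended to row 1. The new tableau is [[1, 3, 5]].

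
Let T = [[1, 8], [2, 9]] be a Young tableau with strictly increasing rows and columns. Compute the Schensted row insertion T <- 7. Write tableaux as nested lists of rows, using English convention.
[[1, 7], [2, 8], [9]]

In row 1, 7 replaces 8 (the leftmost entry greater than 7); 8 is bumped to row 2. In row 2, 8 replaces 9 (the leftmost entry greater than 8); 9 is bumped to row 3. 9 starts a new row 3. The new tableau is [[1, 7], [2, 8], [9]].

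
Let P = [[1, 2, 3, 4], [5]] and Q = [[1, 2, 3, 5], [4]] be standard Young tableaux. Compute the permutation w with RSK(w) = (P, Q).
1 2 5 3 4

Reverse the RSK construction: for i from n down to 1, find the cell of Q containing i, remove the entry at that cell from P, and reverse-bump it up through P; the value ejected from row 1 is w(i).

Step i=5: Q has 5 at row 1, column 4; remove that cell from P, ejecting 4. So w(5) = 4. P is now [[1, 2, 3], [5]].
Step i=4: Q has 4 at row 2, column 1; remove 5 from row 2 of P and reverse-bump: 5 enters row 1 and ejects 3. So w(4) = 3. P is now [[1, 2, 5]].
Step i=3: Q has 3 at row 1, column 3; remove that cell from P, ejecting 5. So w(3) = 5. P is now [[1, 2]].
Step i=2: Q has 2 at row 1, column 2; remove that cell from P, ejecting 2. So w(2) = 2. P is now [[1]].
Step i=1: Q has 1 at row 1, column 1; remove that cell from P, ejecting 1. So w(1) = 1. P is now [].

So w = 1 2 5 3 4.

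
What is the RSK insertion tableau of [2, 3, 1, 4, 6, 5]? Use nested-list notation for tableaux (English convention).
Insert 2: appended to row 1. P = [[2]].
Insert 3: appended to row 1. P = [[2, 3]].
Insert 1: 1 bumps 2 from row 1; 2 starts row 2. P = [[1, 3], [2]].
Insert 4: appended to row 1. P = [[1, 3, 4], [2]].
Insert 6: appended to row 1. P = [[1, 3, 4, 6], [2]].
Insert 5: 5 bumps 6 from row 1; 6 appends to row 2. P = [[1, 3, 4, 5], [2, 6]].

So P = [[1, 3, 4, 5], [2, 6]].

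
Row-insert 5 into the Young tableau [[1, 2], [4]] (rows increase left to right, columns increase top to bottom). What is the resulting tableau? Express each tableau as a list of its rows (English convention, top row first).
5 is larger than every entry of row 1, so it is appended to row 1. The new tableau is [[1, 2, 5], [4]].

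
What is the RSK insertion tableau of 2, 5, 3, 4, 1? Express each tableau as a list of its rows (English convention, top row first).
P = [[1, 3, 4], [2], [5]]

Insert 2: appended to row 1. P = [[2]].
Insert 5: appended to row 1. P = [[2, 5]].
Insert 3: 3 bumps 5 from row 1; 5 starts row 2. P = [[2, 3], [5]].
Insert 4: appended to row 1. P = [[2, 3, 4], [5]].
Insert 1: 1 bumps 2 from row 1; 2 bumps 5 from row 2; 5 starts row 3. P = [[1, 3, 4], [2], [5]].

So P = [[1, 3, 4], [2], [5]].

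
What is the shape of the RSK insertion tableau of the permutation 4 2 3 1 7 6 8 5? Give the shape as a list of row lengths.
Row-insert each entry into an empty tableau.

After inserting 4: P = [[4]].
After inserting 2: P = [[2], [4]].
After inserting 3: P = [[2, 3], [4]].
After inserting 1: P = [[1, 3], [2], [4]].
After inserting 7: P = [[1, 3, 7], [2], [4]].
After inserting 6: P = [[1, 3, 6], [2, 7], [4]].
After inserting 8: P = [[1, 3, 6, 8], [2, 7], [4]].
After inserting 5: P = [[1, 3, 5, 8], [2, 6], [4, 7]].

The final insertion tableau P = [[1, 3, 5, 8], [2, 6], [4, 7]] has shape [4, 2, 2].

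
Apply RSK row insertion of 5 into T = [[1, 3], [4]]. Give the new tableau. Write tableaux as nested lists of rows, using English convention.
5 is larger than every entry of row 1, so it is appended to row 1. The new tableau is [[1, 3, 5], [4]].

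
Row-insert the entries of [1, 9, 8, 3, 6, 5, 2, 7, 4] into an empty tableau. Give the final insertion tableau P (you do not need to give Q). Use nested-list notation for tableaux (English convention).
P = [[1, 2, 4, 7], [3, 5], [6], [8], [9]]

Insert 1: appended to row 1. P = [[1]].
Insert 9: appended to row 1. P = [[1, 9]].
Insert 8: 8 bumps 9 from row 1; 9 starts row 2. P = [[1, 8], [9]].
Insert 3: 3 bumps 8 from row 1; 8 bumps 9 from row 2; 9 starts row 3. P = [[1, 3], [8], [9]].
Insert 6: appended to row 1. P = [[1, 3, 6], [8], [9]].
Insert 5: 5 bumps 6 from row 1; 6 bumps 8 from row 2; 8 bumps 9 from row 3; 9 starts row 4. P = [[1, 3, 5], [6], [8], [9]].
Insert 2: 2 bumps 3 from row 1; 3 bumps 6 from row 2; 6 bumps 8 from row 3; 8 bumps 9 from row 4; 9 starts row 5. P = [[1, 2, 5], [3], [6], [8], [9]].
Insert 7: appended to row 1. P = [[1, 2, 5, 7], [3], [6], [8], [9]].
Insert 4: 4 bumps 5 from row 1; 5 appends to row 2. P = [[1, 2, 4, 7], [3, 5], [6], [8], [9]].

So P = [[1, 2, 4, 7], [3, 5], [6], [8], [9]].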